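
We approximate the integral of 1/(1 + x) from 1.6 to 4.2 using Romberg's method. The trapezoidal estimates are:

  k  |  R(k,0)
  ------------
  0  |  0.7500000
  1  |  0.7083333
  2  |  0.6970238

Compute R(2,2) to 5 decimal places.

R(1,1) = (4·0.7083333 − 0.7500000) / 3 = 0.6944444
R(2,1) = 0.6970238 + (0.6970238 − 0.7083333)/3 = 0.6932540
R(2,2) = (16·0.6932540 − 0.6944444) / 15 = 0.6931746
(Column j=1 coincides with Simpson's rule on the same nodes.)

0.69317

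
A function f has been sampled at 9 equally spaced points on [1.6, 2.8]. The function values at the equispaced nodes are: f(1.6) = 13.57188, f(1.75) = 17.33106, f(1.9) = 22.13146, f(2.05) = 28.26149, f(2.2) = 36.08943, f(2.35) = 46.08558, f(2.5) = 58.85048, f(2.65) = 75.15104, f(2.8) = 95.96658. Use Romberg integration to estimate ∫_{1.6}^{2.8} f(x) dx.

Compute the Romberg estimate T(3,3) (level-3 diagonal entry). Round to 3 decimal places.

T(0,0) (trapezoid, 1 panel, h=1.2000): 65.72308
T(1,0) (trapezoid, 2 panels, h=0.6000): 54.51520
T(2,0) (trapezoid, 4 panels, h=0.3000): 51.55218
T(3,0) (trapezoid, 8 panels, h=0.1500): 50.80047
T(1,1) = 54.51520 + (54.51520 − 65.72308)/3 = 50.77924
T(2,1) = 51.55218 + (51.55218 − 54.51520)/3 = 50.56451
T(3,1) = 50.80047 + (50.80047 − 51.55218)/3 = 50.54990
T(2,2) = 50.56451 + (50.56451 − 50.77924)/15 = 50.55019
T(3,2) = 50.54990 + (50.54990 − 50.56451)/15 = 50.54893
T(3,3) = 50.54893 + (50.54893 − 50.55019)/63 = 50.54891

50.549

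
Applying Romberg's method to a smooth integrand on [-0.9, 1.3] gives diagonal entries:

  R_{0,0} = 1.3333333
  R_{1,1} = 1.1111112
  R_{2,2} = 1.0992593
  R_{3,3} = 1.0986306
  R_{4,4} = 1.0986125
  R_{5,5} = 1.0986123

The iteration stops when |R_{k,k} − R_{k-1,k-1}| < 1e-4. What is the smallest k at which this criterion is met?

k = 4

|R_{1,1} − R_{0,0}| = 0.2222221 ≥ 1e-4
|R_{2,2} − R_{1,1}| = 0.0118519 ≥ 1e-4
|R_{3,3} − R_{2,2}| = 0.0006287 ≥ 1e-4
|R_{4,4} − R_{3,3}| = 0.0000181 < 1e-4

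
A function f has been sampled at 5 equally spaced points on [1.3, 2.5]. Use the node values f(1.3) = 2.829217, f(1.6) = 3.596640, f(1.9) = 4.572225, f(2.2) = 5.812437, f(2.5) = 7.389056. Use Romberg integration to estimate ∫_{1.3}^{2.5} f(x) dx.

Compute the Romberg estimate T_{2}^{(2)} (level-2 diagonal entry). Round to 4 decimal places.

5.6998

T_{0}^{(0)} (trapezoid, 1 panel, h=1.2000): 6.130964
T_{1}^{(0)} (trapezoid, 2 panels, h=0.6000): 5.808817
T_{2}^{(0)} (trapezoid, 4 panels, h=0.3000): 5.727132
T_{1}^{(1)} = 5.808817 + (5.808817 − 6.130964)/3 = 5.701435
T_{2}^{(1)} = 5.727132 + (5.727132 − 5.808817)/3 = 5.699904
T_{2}^{(2)} = 5.699904 + (5.699904 − 5.701435)/15 = 5.699802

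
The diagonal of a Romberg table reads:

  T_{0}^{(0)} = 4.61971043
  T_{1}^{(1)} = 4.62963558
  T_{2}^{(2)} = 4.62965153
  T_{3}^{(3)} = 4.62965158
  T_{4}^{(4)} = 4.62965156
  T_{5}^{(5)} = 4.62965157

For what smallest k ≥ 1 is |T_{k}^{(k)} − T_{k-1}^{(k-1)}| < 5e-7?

|T_{1}^{(1)} − T_{0}^{(0)}| = 0.00992515 ≥ 5e-7
|T_{2}^{(2)} − T_{1}^{(1)}| = 0.00001595 ≥ 5e-7
|T_{3}^{(3)} − T_{2}^{(2)}| = 0.00000005 < 5e-7

k = 3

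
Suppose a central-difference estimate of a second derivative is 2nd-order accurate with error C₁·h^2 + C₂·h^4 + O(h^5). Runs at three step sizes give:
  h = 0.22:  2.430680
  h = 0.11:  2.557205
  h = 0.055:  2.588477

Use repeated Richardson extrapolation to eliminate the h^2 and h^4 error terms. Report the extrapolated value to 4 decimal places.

First eliminate the h^2 term (factor 2^2 = 4):
  B₁ = (4·2.557205 − 2.430680)/3 = 2.599380
  B₂ = (4·2.588477 − 2.557205)/3 = 2.598901
Then eliminate the h^4 term (factor 2^4 = 16):
  (16·2.598901 − 2.599380)/15 = 2.598869

2.5989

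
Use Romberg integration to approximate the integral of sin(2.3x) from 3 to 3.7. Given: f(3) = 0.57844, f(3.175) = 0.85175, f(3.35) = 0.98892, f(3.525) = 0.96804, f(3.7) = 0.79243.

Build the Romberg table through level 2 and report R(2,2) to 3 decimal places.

R(0,0) (trapezoid, 1 panel, h=0.7000): 0.47980
R(1,0) (trapezoid, 2 panels, h=0.3500): 0.58602
R(2,0) (trapezoid, 4 panels, h=0.1750): 0.61148
R(1,1) = 0.58602 + (0.58602 − 0.47980)/3 = 0.62143
R(2,1) = 0.61148 + (0.61148 − 0.58602)/3 = 0.61997
R(2,2) = 0.61997 + (0.61997 − 0.62143)/15 = 0.61987

0.620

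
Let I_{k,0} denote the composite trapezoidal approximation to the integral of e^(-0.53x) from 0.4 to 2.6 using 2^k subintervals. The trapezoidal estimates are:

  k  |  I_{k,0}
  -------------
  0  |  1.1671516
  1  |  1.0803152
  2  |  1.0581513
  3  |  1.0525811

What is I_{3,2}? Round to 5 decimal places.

Richardson extrapolation on the trapezoidal column (denominator 4−1=3):
I_{2,1} = 1.0581513 + (1.0581513 − 1.0803152)/3 = 1.0507633
I_{3,1} = 1.0525811 + (1.0525811 − 1.0581513)/3 = 1.0507244
I_{3,2} = 1.0507244 + (1.0507244 − 1.0507633)/15 = 1.0507218

1.05072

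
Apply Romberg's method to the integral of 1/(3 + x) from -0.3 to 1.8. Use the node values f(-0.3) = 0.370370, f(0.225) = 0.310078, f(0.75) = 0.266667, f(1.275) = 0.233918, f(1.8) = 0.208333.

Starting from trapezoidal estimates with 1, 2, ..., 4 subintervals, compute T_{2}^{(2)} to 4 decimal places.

0.5754

T_{0}^{(0)} (trapezoid, 1 panel, h=2.1000): 0.607638
T_{1}^{(0)} (trapezoid, 2 panels, h=1.0500): 0.583819
T_{2}^{(0)} (trapezoid, 4 panels, h=0.5250): 0.577508
T_{1}^{(1)} = 0.583819 + (0.583819 − 0.607638)/3 = 0.575879
T_{2}^{(1)} = 0.577508 + (0.577508 − 0.583819)/3 = 0.575404
T_{2}^{(2)} = 0.575404 + (0.575404 − 0.575879)/15 = 0.575372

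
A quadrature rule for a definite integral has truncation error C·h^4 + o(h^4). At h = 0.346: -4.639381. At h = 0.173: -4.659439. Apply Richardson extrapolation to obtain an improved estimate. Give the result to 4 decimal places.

Extrapolated value = (16·A(h/2) − A(h)) / (16 − 1)
= (16·(-4.659439) − (-4.639381)) / 15
= -69.911643 / 15 = -4.660776

-4.6608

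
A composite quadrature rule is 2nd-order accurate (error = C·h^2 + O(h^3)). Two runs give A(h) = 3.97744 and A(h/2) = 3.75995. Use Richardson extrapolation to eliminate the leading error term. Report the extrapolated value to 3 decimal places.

3.687

The leading error scales as h^2; refining by a factor of 2 reduces it by 2^2 = 4.
Extrapolated value = (4·A(h/2) − A(h)) / (4 − 1)
= (4·3.75995 − 3.97744) / 3
= 11.06236 / 3 = 3.68745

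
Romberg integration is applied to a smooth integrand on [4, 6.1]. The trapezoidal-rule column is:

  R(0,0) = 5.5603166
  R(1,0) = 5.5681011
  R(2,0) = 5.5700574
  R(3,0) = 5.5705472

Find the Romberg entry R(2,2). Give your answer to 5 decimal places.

Richardson extrapolation on the trapezoidal column (denominator 4−1=3):
R(1,1) = 5.5681011 + (5.5681011 − 5.5603166)/3 = 5.5706959
R(2,1) = 5.5700574 + (5.5700574 − 5.5681011)/3 = 5.5707095
R(2,2) = (16·5.5707095 − 5.5706959) / 15 = 5.5707104
(Column j=1 coincides with Simpson's rule on the same nodes.)

5.57071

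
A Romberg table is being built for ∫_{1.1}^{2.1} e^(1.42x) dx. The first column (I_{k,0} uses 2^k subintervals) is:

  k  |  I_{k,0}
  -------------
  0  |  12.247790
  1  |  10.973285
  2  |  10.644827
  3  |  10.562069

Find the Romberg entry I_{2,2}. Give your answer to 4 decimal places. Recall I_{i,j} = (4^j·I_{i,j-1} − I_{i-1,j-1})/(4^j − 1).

10.5345

Richardson extrapolation on the trapezoidal column (denominator 4−1=3):
I_{1,1} = 10.973285 + (10.973285 − 12.247790)/3 = 10.548450
I_{2,1} = (4·10.644827 − 10.973285) / 3 = 10.535341
I_{2,2} = 10.535341 + (10.535341 − 10.548450)/15 = 10.534467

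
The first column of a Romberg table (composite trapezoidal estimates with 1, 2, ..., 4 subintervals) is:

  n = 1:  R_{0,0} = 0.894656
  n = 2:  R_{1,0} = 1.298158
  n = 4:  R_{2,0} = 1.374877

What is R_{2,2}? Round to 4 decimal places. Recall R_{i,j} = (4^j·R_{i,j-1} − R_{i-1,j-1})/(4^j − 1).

Richardson extrapolation on the trapezoidal column (denominator 4−1=3):
R_{1,1} = (4·1.298158 − 0.894656) / 3 = 1.432659
R_{2,1} = (4·1.374877 − 1.298158) / 3 = 1.400450
R_{2,2} = 1.400450 + (1.400450 − 1.432659)/15 = 1.398303

1.3983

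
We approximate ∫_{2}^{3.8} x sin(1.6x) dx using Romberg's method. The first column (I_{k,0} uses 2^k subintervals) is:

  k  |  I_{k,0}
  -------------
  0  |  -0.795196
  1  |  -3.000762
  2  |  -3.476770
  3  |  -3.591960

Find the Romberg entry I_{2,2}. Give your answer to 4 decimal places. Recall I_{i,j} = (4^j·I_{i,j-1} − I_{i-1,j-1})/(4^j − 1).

I_{1,1} = -3.000762 + (-3.000762 − (-0.795196))/3 = -3.735951
I_{2,1} = (4·(-3.476770) − (-3.000762)) / 3 = -3.635439
I_{2,2} = (16·(-3.635439) − (-3.735951)) / 15 = -3.628738

-3.6287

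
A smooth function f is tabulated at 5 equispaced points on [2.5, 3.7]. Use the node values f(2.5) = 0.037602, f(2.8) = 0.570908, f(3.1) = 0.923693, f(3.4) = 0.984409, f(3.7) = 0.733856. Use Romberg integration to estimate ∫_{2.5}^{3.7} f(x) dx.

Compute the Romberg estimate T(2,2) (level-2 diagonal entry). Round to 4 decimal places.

T(0,0) (trapezoid, 1 panel, h=1.2000): 0.462875
T(1,0) (trapezoid, 2 panels, h=0.6000): 0.785653
T(2,0) (trapezoid, 4 panels, h=0.3000): 0.859422
T(1,1) = 0.785653 + (0.785653 − 0.462875)/3 = 0.893246
T(2,1) = 0.859422 + (0.859422 − 0.785653)/3 = 0.884012
T(2,2) = 0.884012 + (0.884012 − 0.893246)/15 = 0.883396

0.8834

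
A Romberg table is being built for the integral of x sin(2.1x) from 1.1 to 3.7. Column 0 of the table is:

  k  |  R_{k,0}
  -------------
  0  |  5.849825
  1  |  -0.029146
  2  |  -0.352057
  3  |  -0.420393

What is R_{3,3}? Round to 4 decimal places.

Richardson extrapolation on the trapezoidal column (denominator 4−1=3):
R_{1,1} = (4·(-0.029146) − 5.849825) / 3 = -1.988803
R_{2,1} = -0.352057 + (-0.352057 − (-0.029146))/3 = -0.459694
R_{3,1} = -0.420393 + (-0.420393 − (-0.352057))/3 = -0.443172
R_{2,2} = (16·(-0.459694) − (-1.988803)) / 15 = -0.357753
R_{3,2} = (16·(-0.443172) − (-0.459694)) / 15 = -0.442071
R_{3,3} = -0.442071 + (-0.442071 − (-0.357753))/63 = -0.443409

-0.4434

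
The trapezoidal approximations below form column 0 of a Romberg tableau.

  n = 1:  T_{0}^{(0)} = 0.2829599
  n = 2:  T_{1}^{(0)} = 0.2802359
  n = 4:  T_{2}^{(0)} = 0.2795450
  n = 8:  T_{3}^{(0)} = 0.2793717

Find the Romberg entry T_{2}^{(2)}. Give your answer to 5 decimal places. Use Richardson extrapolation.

T_{1}^{(1)} = (4·0.2802359 − 0.2829599) / 3 = 0.2793279
T_{2}^{(1)} = 0.2795450 + (0.2795450 − 0.2802359)/3 = 0.2793147
T_{2}^{(2)} = (16·0.2793147 − 0.2793279) / 15 = 0.2793138
(Column j=1 coincides with Simpson's rule on the same nodes.)

0.27931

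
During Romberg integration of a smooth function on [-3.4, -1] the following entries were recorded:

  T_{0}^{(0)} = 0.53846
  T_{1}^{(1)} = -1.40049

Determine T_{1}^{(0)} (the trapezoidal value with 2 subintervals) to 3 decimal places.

From T_{1}^{(1)} = (4·T_{1}^{(0)} − T_{0}^{(0)})/3, solve for T_{1}^{(0)}:
4·T_{1}^{(0)} = 3·(-1.40049) + 0.53846 = -3.66301
T_{1}^{(0)} = -0.91575

-0.916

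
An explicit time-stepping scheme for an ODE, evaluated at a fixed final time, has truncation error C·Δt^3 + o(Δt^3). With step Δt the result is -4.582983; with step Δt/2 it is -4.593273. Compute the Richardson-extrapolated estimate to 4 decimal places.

Extrapolated value = (8·A(Δt/2) − A(Δt)) / (8 − 1)
= (8·(-4.593273) − (-4.582983)) / 7
= -32.163201 / 7 = -4.594743

-4.5947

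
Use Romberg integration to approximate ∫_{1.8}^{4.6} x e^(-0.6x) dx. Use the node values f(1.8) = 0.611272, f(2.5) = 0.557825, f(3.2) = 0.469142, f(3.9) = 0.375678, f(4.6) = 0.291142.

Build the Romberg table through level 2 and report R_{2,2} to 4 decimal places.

1.3010

R_{0,0} (trapezoid, 1 panel, h=2.8000): 1.263380
R_{1,0} (trapezoid, 2 panels, h=1.4000): 1.288489
R_{2,0} (trapezoid, 4 panels, h=0.7000): 1.297696
R_{1,1} = 1.288489 + (1.288489 − 1.263380)/3 = 1.296859
R_{2,1} = 1.297696 + (1.297696 − 1.288489)/3 = 1.300765
R_{2,2} = 1.300765 + (1.300765 − 1.296859)/15 = 1.301025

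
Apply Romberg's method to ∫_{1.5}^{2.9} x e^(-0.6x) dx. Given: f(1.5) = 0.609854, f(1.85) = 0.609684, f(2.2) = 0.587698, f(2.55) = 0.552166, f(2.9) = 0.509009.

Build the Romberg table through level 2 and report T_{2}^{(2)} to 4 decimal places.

T_{0}^{(0)} (trapezoid, 1 panel, h=1.4000): 0.783204
T_{1}^{(0)} (trapezoid, 2 panels, h=0.7000): 0.802991
T_{2}^{(0)} (trapezoid, 4 panels, h=0.3500): 0.808143
T_{1}^{(1)} = 0.802991 + (0.802991 − 0.783204)/3 = 0.809587
T_{2}^{(1)} = 0.808143 + (0.808143 − 0.802991)/3 = 0.809860
T_{2}^{(2)} = 0.809860 + (0.809860 − 0.809587)/15 = 0.809878

0.8099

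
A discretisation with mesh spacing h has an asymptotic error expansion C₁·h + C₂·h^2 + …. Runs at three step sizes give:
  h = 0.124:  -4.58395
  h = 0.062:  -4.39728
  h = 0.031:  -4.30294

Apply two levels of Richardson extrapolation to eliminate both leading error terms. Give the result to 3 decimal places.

-4.208

First eliminate the h term (factor 2^1 = 2):
  B₁ = (2·(-4.39728) − (-4.58395))/1 = -4.21061
  B₂ = (2·(-4.30294) − (-4.39728))/1 = -4.20860
Then eliminate the h^2 term (factor 2^2 = 4):
  (4·(-4.20860) − (-4.21061))/3 = -4.20793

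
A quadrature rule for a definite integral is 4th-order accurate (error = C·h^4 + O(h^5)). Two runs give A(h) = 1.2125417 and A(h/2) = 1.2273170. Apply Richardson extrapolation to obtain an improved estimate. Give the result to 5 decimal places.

The leading error scales as h^4; refining by a factor of 2 reduces it by 2^4 = 16.
Extrapolated value = (16·A(h/2) − A(h)) / (16 − 1)
= (16·1.2273170 − 1.2125417) / 15
= 18.4245303 / 15 = 1.2283020

1.22830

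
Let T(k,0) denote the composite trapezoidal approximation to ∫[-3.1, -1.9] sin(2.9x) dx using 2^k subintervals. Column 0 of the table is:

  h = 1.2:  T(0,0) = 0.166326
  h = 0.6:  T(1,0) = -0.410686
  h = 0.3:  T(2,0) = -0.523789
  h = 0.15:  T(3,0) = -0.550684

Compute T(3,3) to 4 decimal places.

Richardson extrapolation on the trapezoidal column (denominator 4−1=3):
T(1,1) = -0.410686 + (-0.410686 − 0.166326)/3 = -0.603023
T(2,1) = -0.523789 + (-0.523789 − (-0.410686))/3 = -0.561490
T(3,1) = -0.550684 + (-0.550684 − (-0.523789))/3 = -0.559649
T(2,2) = -0.561490 + (-0.561490 − (-0.603023))/15 = -0.558721
T(3,2) = (16·(-0.559649) − (-0.561490)) / 15 = -0.559526
T(3,3) = -0.559526 + (-0.559526 − (-0.558721))/63 = -0.559539

-0.5595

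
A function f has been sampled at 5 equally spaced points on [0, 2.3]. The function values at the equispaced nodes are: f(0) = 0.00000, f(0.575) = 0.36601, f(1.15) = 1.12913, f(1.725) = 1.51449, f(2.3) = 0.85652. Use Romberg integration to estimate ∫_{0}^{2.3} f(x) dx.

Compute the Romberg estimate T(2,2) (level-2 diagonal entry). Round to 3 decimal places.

T(0,0) (trapezoid, 1 panel, h=2.3000): 0.98500
T(1,0) (trapezoid, 2 panels, h=1.1500): 1.79100
T(2,0) (trapezoid, 4 panels, h=0.5750): 1.97679
T(1,1) = 1.79100 + (1.79100 − 0.98500)/3 = 2.05967
T(2,1) = 1.97679 + (1.97679 − 1.79100)/3 = 2.03872
T(2,2) = 2.03872 + (2.03872 − 2.05967)/15 = 2.03732

2.037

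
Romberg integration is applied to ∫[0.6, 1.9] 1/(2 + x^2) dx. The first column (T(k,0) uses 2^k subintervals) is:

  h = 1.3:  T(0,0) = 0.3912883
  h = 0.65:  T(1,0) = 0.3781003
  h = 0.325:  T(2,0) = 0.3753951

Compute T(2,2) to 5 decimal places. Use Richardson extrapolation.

0.37455

T(1,1) = (4·0.3781003 − 0.3912883) / 3 = 0.3737043
T(2,1) = (4·0.3753951 − 0.3781003) / 3 = 0.3744934
T(2,2) = 0.3744934 + (0.3744934 − 0.3737043)/15 = 0.3745460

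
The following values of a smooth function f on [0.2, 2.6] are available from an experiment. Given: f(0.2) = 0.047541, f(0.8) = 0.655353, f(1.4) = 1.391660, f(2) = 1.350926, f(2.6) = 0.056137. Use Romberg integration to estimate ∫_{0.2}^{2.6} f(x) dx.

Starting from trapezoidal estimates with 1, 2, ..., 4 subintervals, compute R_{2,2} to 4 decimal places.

R_{0,0} (trapezoid, 1 panel, h=2.4000): 0.124414
R_{1,0} (trapezoid, 2 panels, h=1.2000): 1.732199
R_{2,0} (trapezoid, 4 panels, h=0.6000): 2.069867
R_{1,1} = 1.732199 + (1.732199 − 0.124414)/3 = 2.268127
R_{2,1} = 2.069867 + (2.069867 − 1.732199)/3 = 2.182423
R_{2,2} = 2.182423 + (2.182423 − 2.268127)/15 = 2.176709

2.1767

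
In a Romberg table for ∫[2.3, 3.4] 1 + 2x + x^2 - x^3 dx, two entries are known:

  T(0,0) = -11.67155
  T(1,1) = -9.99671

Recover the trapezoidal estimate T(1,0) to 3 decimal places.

-10.415

From T(1,1) = (4·T(1,0) − T(0,0))/3, solve for T(1,0):
4·T(1,0) = 3·(-9.99671) + (-11.67155) = -41.66168
T(1,0) = -10.41542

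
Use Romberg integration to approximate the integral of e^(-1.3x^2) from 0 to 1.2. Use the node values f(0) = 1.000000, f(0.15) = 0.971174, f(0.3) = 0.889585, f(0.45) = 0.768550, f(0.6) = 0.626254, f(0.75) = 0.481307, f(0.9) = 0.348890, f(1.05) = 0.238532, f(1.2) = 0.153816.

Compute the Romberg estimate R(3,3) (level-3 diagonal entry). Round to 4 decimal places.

0.7361

R(0,0) (trapezoid, 1 panel, h=1.2000): 0.692290
R(1,0) (trapezoid, 2 panels, h=0.6000): 0.721897
R(2,0) (trapezoid, 4 panels, h=0.3000): 0.732491
R(3,0) (trapezoid, 8 panels, h=0.1500): 0.735180
R(1,1) = 0.721897 + (0.721897 − 0.692290)/3 = 0.731766
R(2,1) = 0.732491 + (0.732491 − 0.721897)/3 = 0.736022
R(3,1) = 0.735180 + (0.735180 − 0.732491)/3 = 0.736076
R(2,2) = 0.736022 + (0.736022 − 0.731766)/15 = 0.736306
R(3,2) = 0.736076 + (0.736076 − 0.736022)/15 = 0.736080
R(3,3) = 0.736080 + (0.736080 − 0.736306)/63 = 0.736076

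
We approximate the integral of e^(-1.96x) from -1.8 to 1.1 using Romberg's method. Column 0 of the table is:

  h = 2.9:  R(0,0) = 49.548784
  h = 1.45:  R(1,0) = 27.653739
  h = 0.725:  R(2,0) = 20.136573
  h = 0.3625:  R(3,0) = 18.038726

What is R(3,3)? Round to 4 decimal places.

17.3180

Richardson extrapolation on the trapezoidal column (denominator 4−1=3):
R(1,1) = (4·27.653739 − 49.548784) / 3 = 20.355391
R(2,1) = (4·20.136573 − 27.653739) / 3 = 17.630851
R(3,1) = 18.038726 + (18.038726 − 20.136573)/3 = 17.339444
R(2,2) = (16·17.630851 − 20.355391) / 15 = 17.449215
R(3,2) = (16·17.339444 − 17.630851) / 15 = 17.320017
R(3,3) = (64·17.320017 − 17.449215) / 63 = 17.317966
(Column j=1 coincides with Simpson's rule on the same nodes.)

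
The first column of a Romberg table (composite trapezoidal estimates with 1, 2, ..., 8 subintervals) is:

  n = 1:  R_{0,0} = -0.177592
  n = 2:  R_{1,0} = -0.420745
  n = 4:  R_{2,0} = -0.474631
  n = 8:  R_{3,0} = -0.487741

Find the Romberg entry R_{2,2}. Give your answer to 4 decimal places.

Richardson extrapolation on the trapezoidal column (denominator 4−1=3):
R_{1,1} = -0.420745 + (-0.420745 − (-0.177592))/3 = -0.501796
R_{2,1} = (4·(-0.474631) − (-0.420745)) / 3 = -0.492593
R_{2,2} = (16·(-0.492593) − (-0.501796)) / 15 = -0.491979

-0.4920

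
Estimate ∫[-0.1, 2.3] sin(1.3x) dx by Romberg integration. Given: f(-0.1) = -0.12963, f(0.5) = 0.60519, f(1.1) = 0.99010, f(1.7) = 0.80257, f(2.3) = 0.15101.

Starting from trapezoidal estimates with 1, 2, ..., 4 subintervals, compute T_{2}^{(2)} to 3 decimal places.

1.522

T_{0}^{(0)} (trapezoid, 1 panel, h=2.4000): 0.02566
T_{1}^{(0)} (trapezoid, 2 panels, h=1.2000): 1.20095
T_{2}^{(0)} (trapezoid, 4 panels, h=0.6000): 1.44513
T_{1}^{(1)} = 1.20095 + (1.20095 − 0.02566)/3 = 1.59271
T_{2}^{(1)} = 1.44513 + (1.44513 − 1.20095)/3 = 1.52652
T_{2}^{(2)} = 1.52652 + (1.52652 − 1.59271)/15 = 1.52211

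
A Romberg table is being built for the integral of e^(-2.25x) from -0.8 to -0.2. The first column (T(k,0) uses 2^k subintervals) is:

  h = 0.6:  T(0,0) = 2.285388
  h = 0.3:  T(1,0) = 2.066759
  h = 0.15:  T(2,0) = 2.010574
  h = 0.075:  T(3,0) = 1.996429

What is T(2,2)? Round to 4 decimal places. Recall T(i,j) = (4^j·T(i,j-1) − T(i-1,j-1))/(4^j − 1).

1.9917

Richardson extrapolation on the trapezoidal column (denominator 4−1=3):
T(1,1) = 2.066759 + (2.066759 − 2.285388)/3 = 1.993883
T(2,1) = (4·2.010574 − 2.066759) / 3 = 1.991846
T(2,2) = 1.991846 + (1.991846 − 1.993883)/15 = 1.991710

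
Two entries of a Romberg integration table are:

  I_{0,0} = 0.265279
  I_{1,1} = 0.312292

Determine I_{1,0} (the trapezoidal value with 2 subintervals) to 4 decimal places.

From I_{1,1} = (4·I_{1,0} − I_{0,0})/3, solve for I_{1,0}:
4·I_{1,0} = 3·0.312292 + 0.265279 = 1.202155
I_{1,0} = 0.300539

0.3005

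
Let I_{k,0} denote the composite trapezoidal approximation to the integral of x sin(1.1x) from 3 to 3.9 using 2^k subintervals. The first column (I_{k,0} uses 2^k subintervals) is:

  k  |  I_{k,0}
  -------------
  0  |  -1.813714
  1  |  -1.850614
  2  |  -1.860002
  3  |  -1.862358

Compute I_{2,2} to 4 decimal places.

-1.8631

Richardson extrapolation on the trapezoidal column (denominator 4−1=3):
I_{1,1} = (4·(-1.850614) − (-1.813714)) / 3 = -1.862914
I_{2,1} = (4·(-1.860002) − (-1.850614)) / 3 = -1.863131
I_{2,2} = (16·(-1.863131) − (-1.862914)) / 15 = -1.863145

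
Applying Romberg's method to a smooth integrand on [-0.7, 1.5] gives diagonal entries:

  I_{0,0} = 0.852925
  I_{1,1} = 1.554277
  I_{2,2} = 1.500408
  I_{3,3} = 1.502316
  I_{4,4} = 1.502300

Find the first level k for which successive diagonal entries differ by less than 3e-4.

|I_{1,1} − I_{0,0}| = 0.701352 ≥ 3e-4
|I_{2,2} − I_{1,1}| = 0.053869 ≥ 3e-4
|I_{3,3} − I_{2,2}| = 0.001908 ≥ 3e-4
|I_{4,4} − I_{3,3}| = 0.000016 < 3e-4

k = 4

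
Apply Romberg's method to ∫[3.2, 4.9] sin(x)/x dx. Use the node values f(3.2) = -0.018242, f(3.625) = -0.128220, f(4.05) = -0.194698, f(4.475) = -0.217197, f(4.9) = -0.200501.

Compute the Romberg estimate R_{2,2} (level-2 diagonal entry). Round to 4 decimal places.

R_{0,0} (trapezoid, 1 panel, h=1.7000): -0.185932
R_{1,0} (trapezoid, 2 panels, h=0.8500): -0.258459
R_{2,0} (trapezoid, 4 panels, h=0.4250): -0.276032
R_{1,1} = -0.258459 + (-0.258459 − (-0.185932))/3 = -0.282635
R_{2,1} = -0.276032 + (-0.276032 − (-0.258459))/3 = -0.281890
R_{2,2} = -0.281890 + (-0.281890 − (-0.282635))/15 = -0.281840

-0.2818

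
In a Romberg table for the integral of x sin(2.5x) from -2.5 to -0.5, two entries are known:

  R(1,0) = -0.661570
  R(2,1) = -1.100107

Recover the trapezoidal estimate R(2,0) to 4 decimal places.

From R(2,1) = (4·R(2,0) − R(1,0))/3, solve for R(2,0):
4·R(2,0) = 3·(-1.100107) + (-0.661570) = -3.961891
R(2,0) = -0.990473

-0.9905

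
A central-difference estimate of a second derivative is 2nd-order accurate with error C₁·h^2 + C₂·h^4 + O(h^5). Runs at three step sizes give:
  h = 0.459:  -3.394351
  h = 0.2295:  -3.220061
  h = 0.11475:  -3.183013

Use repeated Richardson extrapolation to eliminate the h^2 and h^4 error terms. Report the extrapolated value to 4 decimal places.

First eliminate the h^2 term (factor 2^2 = 4):
  B₁ = (4·(-3.220061) − (-3.394351))/3 = -3.161964
  B₂ = (4·(-3.183013) − (-3.220061))/3 = -3.170664
Then eliminate the h^4 term (factor 2^4 = 16):
  (16·(-3.170664) − (-3.161964))/15 = -3.171244

-3.1712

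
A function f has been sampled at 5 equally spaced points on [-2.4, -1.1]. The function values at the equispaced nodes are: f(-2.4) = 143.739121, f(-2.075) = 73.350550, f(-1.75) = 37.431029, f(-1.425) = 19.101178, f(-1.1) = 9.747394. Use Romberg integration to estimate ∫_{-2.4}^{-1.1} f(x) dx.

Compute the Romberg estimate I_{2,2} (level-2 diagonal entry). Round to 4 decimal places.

64.7405

I_{0,0} (trapezoid, 1 panel, h=1.3000): 99.766235
I_{1,0} (trapezoid, 2 panels, h=0.6500): 74.213286
I_{2,0} (trapezoid, 4 panels, h=0.3250): 67.153455
I_{1,1} = 74.213286 + (74.213286 − 99.766235)/3 = 65.695636
I_{2,1} = 67.153455 + (67.153455 − 74.213286)/3 = 64.800178
I_{2,2} = 64.800178 + (64.800178 − 65.695636)/15 = 64.740481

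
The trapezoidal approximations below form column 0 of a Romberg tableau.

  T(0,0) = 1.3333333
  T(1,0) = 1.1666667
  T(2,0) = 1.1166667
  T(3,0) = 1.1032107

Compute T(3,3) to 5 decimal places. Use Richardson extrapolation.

1.09863

Richardson extrapolation on the trapezoidal column (denominator 4−1=3):
T(1,1) = 1.1666667 + (1.1666667 − 1.3333333)/3 = 1.1111112
T(2,1) = (4·1.1166667 − 1.1666667) / 3 = 1.1000000
T(3,1) = 1.1032107 + (1.1032107 − 1.1166667)/3 = 1.0987254
T(2,2) = 1.1000000 + (1.1000000 − 1.1111112)/15 = 1.0992593
T(3,2) = (16·1.0987254 − 1.1000000) / 15 = 1.0986404
T(3,3) = 1.0986404 + (1.0986404 − 1.0992593)/63 = 1.0986306
(Column j=1 coincides with Simpson's rule on the same nodes.)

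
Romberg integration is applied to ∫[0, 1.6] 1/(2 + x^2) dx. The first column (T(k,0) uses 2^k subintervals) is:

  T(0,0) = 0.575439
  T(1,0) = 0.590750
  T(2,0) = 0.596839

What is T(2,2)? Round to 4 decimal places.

0.5991

Richardson extrapolation on the trapezoidal column (denominator 4−1=3):
T(1,1) = (4·0.590750 − 0.575439) / 3 = 0.595854
T(2,1) = (4·0.596839 − 0.590750) / 3 = 0.598869
T(2,2) = 0.598869 + (0.598869 − 0.595854)/15 = 0.599070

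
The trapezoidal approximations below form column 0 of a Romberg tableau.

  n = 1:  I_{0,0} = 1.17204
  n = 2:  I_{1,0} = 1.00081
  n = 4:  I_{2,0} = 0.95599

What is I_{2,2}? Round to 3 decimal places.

Richardson extrapolation on the trapezoidal column (denominator 4−1=3):
I_{1,1} = 1.00081 + (1.00081 − 1.17204)/3 = 0.94373
I_{2,1} = 0.95599 + (0.95599 − 1.00081)/3 = 0.94105
I_{2,2} = 0.94105 + (0.94105 − 0.94373)/15 = 0.94087

0.941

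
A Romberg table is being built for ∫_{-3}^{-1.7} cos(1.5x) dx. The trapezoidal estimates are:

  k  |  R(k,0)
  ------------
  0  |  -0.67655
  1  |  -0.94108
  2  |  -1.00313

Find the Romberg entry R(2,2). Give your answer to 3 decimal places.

R(1,1) = (4·(-0.94108) − (-0.67655)) / 3 = -1.02926
R(2,1) = -1.00313 + (-1.00313 − (-0.94108))/3 = -1.02381
R(2,2) = (16·(-1.02381) − (-1.02926)) / 15 = -1.02345

-1.023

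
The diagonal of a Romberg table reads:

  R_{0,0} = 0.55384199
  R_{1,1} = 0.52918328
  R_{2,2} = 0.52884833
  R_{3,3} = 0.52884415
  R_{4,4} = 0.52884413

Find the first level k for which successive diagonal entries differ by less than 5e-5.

|R_{1,1} − R_{0,0}| = 0.02465871 ≥ 5e-5
|R_{2,2} − R_{1,1}| = 0.00033495 ≥ 5e-5
|R_{3,3} − R_{2,2}| = 0.00000418 < 5e-5

k = 3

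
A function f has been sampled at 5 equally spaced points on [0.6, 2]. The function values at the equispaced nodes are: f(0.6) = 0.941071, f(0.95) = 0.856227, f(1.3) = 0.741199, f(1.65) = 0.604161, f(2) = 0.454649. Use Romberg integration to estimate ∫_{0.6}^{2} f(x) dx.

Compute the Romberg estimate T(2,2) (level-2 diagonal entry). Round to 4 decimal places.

1.0173

T(0,0) (trapezoid, 1 panel, h=1.4000): 0.977004
T(1,0) (trapezoid, 2 panels, h=0.7000): 1.007341
T(2,0) (trapezoid, 4 panels, h=0.3500): 1.014806
T(1,1) = 1.007341 + (1.007341 − 0.977004)/3 = 1.017453
T(2,1) = 1.014806 + (1.014806 − 1.007341)/3 = 1.017294
T(2,2) = 1.017294 + (1.017294 − 1.017453)/15 = 1.017283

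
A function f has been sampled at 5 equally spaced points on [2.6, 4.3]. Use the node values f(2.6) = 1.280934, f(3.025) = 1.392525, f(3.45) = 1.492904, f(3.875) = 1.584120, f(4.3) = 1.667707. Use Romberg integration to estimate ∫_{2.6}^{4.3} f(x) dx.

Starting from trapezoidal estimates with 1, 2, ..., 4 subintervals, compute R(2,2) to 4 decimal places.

R(0,0) (trapezoid, 1 panel, h=1.7000): 2.506345
R(1,0) (trapezoid, 2 panels, h=0.8500): 2.522141
R(2,0) (trapezoid, 4 panels, h=0.4250): 2.526145
R(1,1) = 2.522141 + (2.522141 − 2.506345)/3 = 2.527406
R(2,1) = 2.526145 + (2.526145 − 2.522141)/3 = 2.527480
R(2,2) = 2.527480 + (2.527480 − 2.527406)/15 = 2.527485

2.5275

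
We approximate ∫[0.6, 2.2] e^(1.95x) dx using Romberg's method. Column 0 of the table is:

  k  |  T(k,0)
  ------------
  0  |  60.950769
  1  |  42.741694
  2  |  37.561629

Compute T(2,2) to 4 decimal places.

35.7791

T(1,1) = (4·42.741694 − 60.950769) / 3 = 36.672002
T(2,1) = 37.561629 + (37.561629 − 42.741694)/3 = 35.834941
T(2,2) = 35.834941 + (35.834941 − 36.672002)/15 = 35.779137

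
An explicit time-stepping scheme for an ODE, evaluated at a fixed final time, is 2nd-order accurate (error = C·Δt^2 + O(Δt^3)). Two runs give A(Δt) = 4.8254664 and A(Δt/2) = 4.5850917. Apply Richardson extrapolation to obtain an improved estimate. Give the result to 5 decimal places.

4.50497

The leading error scales as Δt^2; refining by a factor of 2 reduces it by 2^2 = 4.
Extrapolated value = (4·A(Δt/2) − A(Δt)) / (4 − 1)
= (4·4.5850917 − 4.8254664) / 3
= 13.5149004 / 3 = 4.5049668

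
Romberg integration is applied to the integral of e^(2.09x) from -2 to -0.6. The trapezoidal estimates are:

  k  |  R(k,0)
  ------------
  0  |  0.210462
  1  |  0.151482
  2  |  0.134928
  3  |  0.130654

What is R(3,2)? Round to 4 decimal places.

0.1292

Richardson extrapolation on the trapezoidal column (denominator 4−1=3):
R(2,1) = 0.134928 + (0.134928 − 0.151482)/3 = 0.129410
R(3,1) = 0.130654 + (0.130654 − 0.134928)/3 = 0.129229
R(3,2) = 0.129229 + (0.129229 − 0.129410)/15 = 0.129217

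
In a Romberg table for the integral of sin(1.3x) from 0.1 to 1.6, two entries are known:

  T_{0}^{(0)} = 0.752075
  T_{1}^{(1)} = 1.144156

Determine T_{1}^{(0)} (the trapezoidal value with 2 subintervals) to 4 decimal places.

1.0461

From T_{1}^{(1)} = (4·T_{1}^{(0)} − T_{0}^{(0)})/3, solve for T_{1}^{(0)}:
4·T_{1}^{(0)} = 3·1.144156 + 0.752075 = 4.184543
T_{1}^{(0)} = 1.046136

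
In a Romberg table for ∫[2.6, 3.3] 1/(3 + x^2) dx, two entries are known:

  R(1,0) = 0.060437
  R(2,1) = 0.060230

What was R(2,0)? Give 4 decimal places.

From R(2,1) = (4·R(2,0) − R(1,0))/3, solve for R(2,0):
4·R(2,0) = 3·0.060230 + 0.060437 = 0.241127
R(2,0) = 0.060282

0.0603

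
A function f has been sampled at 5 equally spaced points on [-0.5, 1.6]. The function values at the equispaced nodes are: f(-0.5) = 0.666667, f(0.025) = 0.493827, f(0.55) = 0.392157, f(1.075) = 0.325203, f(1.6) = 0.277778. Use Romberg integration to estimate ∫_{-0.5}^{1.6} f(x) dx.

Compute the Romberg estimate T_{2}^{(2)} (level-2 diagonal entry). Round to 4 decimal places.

0.8756

T_{0}^{(0)} (trapezoid, 1 panel, h=2.1000): 0.991667
T_{1}^{(0)} (trapezoid, 2 panels, h=1.0500): 0.907598
T_{2}^{(0)} (trapezoid, 4 panels, h=0.5250): 0.883790
T_{1}^{(1)} = 0.907598 + (0.907598 − 0.991667)/3 = 0.879575
T_{2}^{(1)} = 0.883790 + (0.883790 − 0.907598)/3 = 0.875854
T_{2}^{(2)} = 0.875854 + (0.875854 − 0.879575)/15 = 0.875606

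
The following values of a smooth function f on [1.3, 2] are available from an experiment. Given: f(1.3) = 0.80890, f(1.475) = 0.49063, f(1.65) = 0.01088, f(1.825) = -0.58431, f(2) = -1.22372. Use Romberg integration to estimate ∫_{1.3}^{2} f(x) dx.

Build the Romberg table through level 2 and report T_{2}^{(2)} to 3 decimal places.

-0.045

T_{0}^{(0)} (trapezoid, 1 panel, h=0.7000): -0.14519
T_{1}^{(0)} (trapezoid, 2 panels, h=0.3500): -0.06879
T_{2}^{(0)} (trapezoid, 4 panels, h=0.1750): -0.05079
T_{1}^{(1)} = -0.06879 + (-0.06879 − (-0.14519))/3 = -0.04332
T_{2}^{(1)} = -0.05079 + (-0.05079 − (-0.06879))/3 = -0.04479
T_{2}^{(2)} = -0.04479 + (-0.04479 − (-0.04332))/15 = -0.04489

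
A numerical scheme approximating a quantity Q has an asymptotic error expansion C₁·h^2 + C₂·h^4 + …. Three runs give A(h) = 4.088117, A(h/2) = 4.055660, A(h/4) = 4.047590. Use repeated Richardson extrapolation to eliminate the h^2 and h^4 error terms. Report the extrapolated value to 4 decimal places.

First eliminate the h^2 term (factor 2^2 = 4):
  B₁ = (4·4.055660 − 4.088117)/3 = 4.044841
  B₂ = (4·4.047590 − 4.055660)/3 = 4.044900
Then eliminate the h^4 term (factor 2^4 = 16):
  (16·4.044900 − 4.044841)/15 = 4.044904

4.0449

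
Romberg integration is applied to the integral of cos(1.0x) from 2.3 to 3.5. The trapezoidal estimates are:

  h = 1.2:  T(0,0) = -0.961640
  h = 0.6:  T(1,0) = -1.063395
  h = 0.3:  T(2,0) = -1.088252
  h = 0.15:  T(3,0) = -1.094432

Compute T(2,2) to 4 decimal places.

T(1,1) = (4·(-1.063395) − (-0.961640)) / 3 = -1.097313
T(2,1) = (4·(-1.088252) − (-1.063395)) / 3 = -1.096538
T(2,2) = -1.096538 + (-1.096538 − (-1.097313))/15 = -1.096486
(Column j=1 coincides with Simpson's rule on the same nodes.)

-1.0965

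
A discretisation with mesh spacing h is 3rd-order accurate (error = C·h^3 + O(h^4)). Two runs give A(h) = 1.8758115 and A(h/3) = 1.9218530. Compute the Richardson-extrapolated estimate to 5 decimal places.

1.92362

The leading error scales as h^3; refining by a factor of 3 reduces it by 3^3 = 27.
Extrapolated value = (27·A(h/3) − A(h)) / (27 − 1)
= (27·1.9218530 − 1.8758115) / 26
= 50.0142195 / 26 = 1.9236238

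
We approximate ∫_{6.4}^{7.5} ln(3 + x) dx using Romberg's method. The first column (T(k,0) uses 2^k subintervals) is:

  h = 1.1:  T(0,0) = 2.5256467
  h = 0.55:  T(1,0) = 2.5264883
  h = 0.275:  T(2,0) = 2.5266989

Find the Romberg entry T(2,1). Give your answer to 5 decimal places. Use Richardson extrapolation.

Richardson extrapolation on the trapezoidal column (denominator 4−1=3):
T(2,1) = (4·2.5266989 − 2.5264883) / 3 = 2.5267691
(Column j=1 coincides with Simpson's rule on the same nodes.)

2.52677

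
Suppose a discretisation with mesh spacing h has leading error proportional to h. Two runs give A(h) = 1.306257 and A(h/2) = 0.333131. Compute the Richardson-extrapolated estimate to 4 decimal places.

Extrapolated value = (2·A(h/2) − A(h)) / (2 − 1)
= (2·0.333131 − 1.306257) / 1
= -0.639995 / 1 = -0.639995

-0.6400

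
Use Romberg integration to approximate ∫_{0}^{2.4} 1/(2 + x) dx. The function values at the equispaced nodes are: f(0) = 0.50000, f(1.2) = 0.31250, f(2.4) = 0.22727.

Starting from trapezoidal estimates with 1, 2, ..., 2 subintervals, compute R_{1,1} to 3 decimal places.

R_{0,0} (trapezoid, 1 panel, h=2.4000): 0.87272
R_{1,0} (trapezoid, 2 panels, h=1.2000): 0.81136
R_{1,1} = 0.81136 + (0.81136 − 0.87272)/3 = 0.79091

0.791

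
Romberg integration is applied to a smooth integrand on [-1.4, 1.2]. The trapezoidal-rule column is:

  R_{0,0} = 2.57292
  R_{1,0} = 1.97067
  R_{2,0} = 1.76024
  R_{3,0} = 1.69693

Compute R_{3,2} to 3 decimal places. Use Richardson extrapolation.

1.675

Richardson extrapolation on the trapezoidal column (denominator 4−1=3):
R_{2,1} = 1.76024 + (1.76024 − 1.97067)/3 = 1.69010
R_{3,1} = (4·1.69693 − 1.76024) / 3 = 1.67583
R_{3,2} = 1.67583 + (1.67583 − 1.69010)/15 = 1.67488
(Column j=1 coincides with Simpson's rule on the same nodes.)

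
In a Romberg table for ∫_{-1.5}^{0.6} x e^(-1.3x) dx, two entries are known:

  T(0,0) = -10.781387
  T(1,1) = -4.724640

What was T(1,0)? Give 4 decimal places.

-6.2388

From T(1,1) = (4·T(1,0) − T(0,0))/3, solve for T(1,0):
4·T(1,0) = 3·(-4.724640) + (-10.781387) = -24.955307
T(1,0) = -6.238827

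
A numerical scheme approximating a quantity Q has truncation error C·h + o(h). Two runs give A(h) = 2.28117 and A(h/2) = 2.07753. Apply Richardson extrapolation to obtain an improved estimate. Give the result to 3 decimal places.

Extrapolated value = (2·A(h/2) − A(h)) / (2 − 1)
= (2·2.07753 − 2.28117) / 1
= 1.87389 / 1 = 1.87389

1.874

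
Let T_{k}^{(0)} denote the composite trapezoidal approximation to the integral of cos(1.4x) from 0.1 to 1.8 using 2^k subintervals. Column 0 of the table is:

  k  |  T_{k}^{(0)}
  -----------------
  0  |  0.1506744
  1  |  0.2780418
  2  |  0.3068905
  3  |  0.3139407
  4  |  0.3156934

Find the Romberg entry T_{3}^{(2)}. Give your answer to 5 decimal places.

0.31628

T_{2}^{(1)} = (4·0.3068905 − 0.2780418) / 3 = 0.3165067
T_{3}^{(1)} = (4·0.3139407 − 0.3068905) / 3 = 0.3162908
T_{3}^{(2)} = (16·0.3162908 − 0.3165067) / 15 = 0.3162764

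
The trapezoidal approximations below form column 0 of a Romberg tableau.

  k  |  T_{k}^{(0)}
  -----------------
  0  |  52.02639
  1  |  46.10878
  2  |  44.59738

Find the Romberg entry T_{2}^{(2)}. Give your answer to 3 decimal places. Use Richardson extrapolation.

Richardson extrapolation on the trapezoidal column (denominator 4−1=3):
T_{1}^{(1)} = (4·46.10878 − 52.02639) / 3 = 44.13624
T_{2}^{(1)} = 44.59738 + (44.59738 − 46.10878)/3 = 44.09358
T_{2}^{(2)} = 44.09358 + (44.09358 − 44.13624)/15 = 44.09074
(Column j=1 coincides with Simpson's rule on the same nodes.)

44.091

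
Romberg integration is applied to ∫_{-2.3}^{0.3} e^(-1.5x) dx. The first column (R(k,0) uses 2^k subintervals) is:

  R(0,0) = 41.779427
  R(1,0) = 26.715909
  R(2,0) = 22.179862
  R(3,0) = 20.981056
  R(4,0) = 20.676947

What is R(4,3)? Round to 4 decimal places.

20.5752

Richardson extrapolation on the trapezoidal column (denominator 4−1=3):
R(2,1) = (4·22.179862 − 26.715909) / 3 = 20.667846
R(3,1) = (4·20.981056 − 22.179862) / 3 = 20.581454
R(4,1) = (4·20.676947 − 20.981056) / 3 = 20.575577
R(3,2) = 20.581454 + (20.581454 − 20.667846)/15 = 20.575695
R(4,2) = 20.575577 + (20.575577 − 20.581454)/15 = 20.575185
R(4,3) = (64·20.575185 − 20.575695) / 63 = 20.575177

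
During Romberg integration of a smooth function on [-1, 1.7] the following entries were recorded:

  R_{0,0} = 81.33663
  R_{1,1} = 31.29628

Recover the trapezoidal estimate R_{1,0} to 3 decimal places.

43.806

From R_{1,1} = (4·R_{1,0} − R_{0,0})/3, solve for R_{1,0}:
4·R_{1,0} = 3·31.29628 + 81.33663 = 175.22547
R_{1,0} = 43.80637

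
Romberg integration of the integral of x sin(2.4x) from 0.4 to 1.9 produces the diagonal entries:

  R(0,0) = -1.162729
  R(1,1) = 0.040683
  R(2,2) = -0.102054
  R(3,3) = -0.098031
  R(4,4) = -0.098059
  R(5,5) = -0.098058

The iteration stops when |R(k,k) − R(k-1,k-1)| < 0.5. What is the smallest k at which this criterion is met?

k = 2

|R(1,1) − R(0,0)| = 1.203412 ≥ 0.5
|R(2,2) − R(1,1)| = 0.142737 < 0.5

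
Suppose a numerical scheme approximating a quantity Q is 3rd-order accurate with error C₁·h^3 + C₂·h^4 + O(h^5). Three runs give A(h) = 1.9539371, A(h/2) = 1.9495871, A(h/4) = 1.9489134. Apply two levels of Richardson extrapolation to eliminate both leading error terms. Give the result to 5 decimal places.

1.94881

First eliminate the h^3 term (factor 2^3 = 8):
  B₁ = (8·1.9495871 − 1.9539371)/7 = 1.9489657
  B₂ = (8·1.9489134 − 1.9495871)/7 = 1.9488172
Then eliminate the h^4 term (factor 2^4 = 16):
  (16·1.9488172 − 1.9489657)/15 = 1.9488073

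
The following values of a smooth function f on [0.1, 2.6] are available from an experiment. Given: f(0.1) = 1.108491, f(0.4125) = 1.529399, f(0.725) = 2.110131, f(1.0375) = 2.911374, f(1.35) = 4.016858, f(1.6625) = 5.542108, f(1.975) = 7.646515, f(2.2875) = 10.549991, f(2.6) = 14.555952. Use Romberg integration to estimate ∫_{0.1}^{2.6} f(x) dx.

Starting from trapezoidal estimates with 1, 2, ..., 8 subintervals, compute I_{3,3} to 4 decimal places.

I_{0,0} (trapezoid, 1 panel, h=2.5000): 19.580554
I_{1,0} (trapezoid, 2 panels, h=1.2500): 14.811349
I_{2,0} (trapezoid, 4 panels, h=0.6250): 13.503578
I_{3,0} (trapezoid, 8 panels, h=0.3125): 13.168312
I_{1,1} = 14.811349 + (14.811349 − 19.580554)/3 = 13.221614
I_{2,1} = 13.503578 + (13.503578 − 14.811349)/3 = 13.067654
I_{3,1} = 13.168312 + (13.168312 − 13.503578)/3 = 13.056557
I_{2,2} = 13.067654 + (13.067654 − 13.221614)/15 = 13.057390
I_{3,2} = 13.056557 + (13.056557 − 13.067654)/15 = 13.055817
I_{3,3} = 13.055817 + (13.055817 − 13.057390)/63 = 13.055792

13.0558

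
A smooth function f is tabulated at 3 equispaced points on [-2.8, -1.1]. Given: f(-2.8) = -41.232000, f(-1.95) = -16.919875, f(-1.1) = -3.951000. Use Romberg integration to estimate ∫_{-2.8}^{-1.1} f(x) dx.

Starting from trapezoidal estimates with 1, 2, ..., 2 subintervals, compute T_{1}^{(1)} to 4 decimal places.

-31.9777

T_{0}^{(0)} (trapezoid, 1 panel, h=1.7000): -38.405550
T_{1}^{(0)} (trapezoid, 2 panels, h=0.8500): -33.584669
T_{1}^{(1)} = -33.584669 + (-33.584669 − (-38.405550))/3 = -31.977709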